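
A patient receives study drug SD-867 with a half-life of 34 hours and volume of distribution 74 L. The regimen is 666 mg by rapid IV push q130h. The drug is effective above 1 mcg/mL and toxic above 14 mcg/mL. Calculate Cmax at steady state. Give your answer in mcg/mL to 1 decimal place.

9.7 mcg/mL

k = ln2/t½ = ln2/34 ≈ 0.020387 h⁻¹; fraction remaining f = e^(−kτ) = e^(−0.020387×130) ≈ 0.0706.
Accumulation ratio R = 1/(1 − f) ≈ 1/0.9294 ≈ 1.0760.
Each bolus raises the concentration by D/Vd = 666/74 ≈ 9.000 mcg/mL.
Steady-state peak Cmax,ss = C₀·R ≈ 9.000 × 1.0760 ≈ 9.684 mcg/mL.
Peak 9.7 mcg/mL vs MTC 14 mcg/mL: below toxic threshold.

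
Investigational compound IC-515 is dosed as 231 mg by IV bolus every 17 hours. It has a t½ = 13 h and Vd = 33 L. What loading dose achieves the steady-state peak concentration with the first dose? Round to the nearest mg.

388 mg

f = (1/2)^(17/13) ≈ 0.403967; accumulation ratio R = 1/(1−f) ≈ 1.67776.
Loading dose to hit Cmax,ss on first dose: D_load = D_maint·R ≈ 231 × 1.67776 ≈ 387.56 mg.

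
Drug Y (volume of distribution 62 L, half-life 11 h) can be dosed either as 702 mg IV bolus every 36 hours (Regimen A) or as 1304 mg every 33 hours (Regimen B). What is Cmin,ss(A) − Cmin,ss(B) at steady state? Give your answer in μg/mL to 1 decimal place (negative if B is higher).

Regimen A: f = (1/2)^(36/11) ≈ 0.1035; Cmin,ss = (702/62)·f/(1−f) ≈ 1.307 μg/mL.
Regimen B: f = (1/2)^(33/11) ≈ 0.1250; Cmin,ss = (1304/62)·f/(1−f) ≈ 3.005 μg/mL.
Difference ≈ 1.307 − 3.005 ≈ -1.698 μg/mL.

-1.7 μg/mL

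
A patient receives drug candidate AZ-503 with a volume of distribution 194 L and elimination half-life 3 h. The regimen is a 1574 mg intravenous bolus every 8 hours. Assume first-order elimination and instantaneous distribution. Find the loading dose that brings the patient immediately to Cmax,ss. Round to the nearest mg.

f = (1/2)^(8/3) ≈ 0.157490; accumulation ratio R = 1/(1−f) ≈ 1.18693.
Loading dose to hit Cmax,ss on first dose: D_load = D_maint·R ≈ 1574 × 1.18693 ≈ 1868.23 mg.

1868 mg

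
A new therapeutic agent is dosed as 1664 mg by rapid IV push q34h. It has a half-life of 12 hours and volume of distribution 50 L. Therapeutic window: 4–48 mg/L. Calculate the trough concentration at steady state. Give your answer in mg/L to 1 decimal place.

5.4 mg/L

Over one 34-h interval, 34/12 ≈ 2.8333 half-lives elapse, leaving f ≈ 0.1403 of each dose.
Each bolus raises the concentration by D/Vd = 1664/50 ≈ 33.280 mg/L.
Steady-state trough Cmin,ss = C₀·f/(1−f) ≈ 33.280 × 0.1403/0.8597 ≈ 5.431 mg/L.
Trough 5.4 mg/L vs MEC 4 mg/L: adequate.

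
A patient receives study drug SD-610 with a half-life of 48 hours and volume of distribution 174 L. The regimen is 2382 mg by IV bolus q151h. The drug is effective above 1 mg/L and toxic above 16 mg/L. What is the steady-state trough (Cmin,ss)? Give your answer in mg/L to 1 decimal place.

k = ln2/t½ = ln2/48 ≈ 0.014441 h⁻¹; fraction remaining f = e^(−kτ) = e^(−0.014441×151) ≈ 0.1130.
Single-dose peak C₀ = D/Vd = 2382/174 ≈ 13.690 mg/L.
Steady-state trough Cmin,ss = C₀·f/(1−f) ≈ 13.690 × 0.1130/0.8870 ≈ 1.744 mg/L.
Trough 1.7 mg/L vs MEC 1 mg/L: adequate.

1.7 mg/L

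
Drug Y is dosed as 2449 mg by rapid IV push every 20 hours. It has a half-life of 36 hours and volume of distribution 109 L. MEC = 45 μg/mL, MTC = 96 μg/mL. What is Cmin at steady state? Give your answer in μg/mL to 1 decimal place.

47.8 μg/mL

k = ln2/t½ = ln2/36 ≈ 0.019254 h⁻¹; fraction remaining f = e^(−kτ) = e^(−0.019254×20) ≈ 0.6804.
At steady state, accumulation factor R = 1/(1 − e^(−kτ)) ≈ 3.1289.
Single-dose peak C₀ = D/Vd = 2449/109 ≈ 22.468 μg/mL.
Cmax,ss = C₀/(1 − f) ≈ 22.468/0.3196 ≈ 70.300 μg/mL.
Steady-state trough Cmin,ss = Cmax,ss·f ≈ 70.300 × 0.6804 ≈ 47.832 μg/mL.
Trough 47.8 μg/mL vs MEC 45 μg/mL: adequate.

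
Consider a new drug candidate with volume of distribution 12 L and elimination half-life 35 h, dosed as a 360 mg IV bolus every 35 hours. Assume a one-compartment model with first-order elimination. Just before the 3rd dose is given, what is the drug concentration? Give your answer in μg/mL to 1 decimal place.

22.5 μg/mL

f = (1/2)^(τ/t½) = (1/2)^(35/35) ≈ 0.5000.
C₀ = D/Vd = 360/12 ≈ 30.000 μg/mL.
Before the 3rd dose, 2 doses have been given. Superposition: Cmin = C₀·(f + f²).
≈ 30.000 × (0.5000 + 0.2500) ≈ 30.000 × 0.7500 ≈ 22.500 μg/mL.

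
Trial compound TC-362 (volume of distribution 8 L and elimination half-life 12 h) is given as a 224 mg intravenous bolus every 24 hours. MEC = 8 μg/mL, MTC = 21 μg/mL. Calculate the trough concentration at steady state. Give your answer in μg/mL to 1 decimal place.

τ = 24 h = 2 half-lives, so f = (1/2)^2 = 0.25.
Accumulation ratio R = 1/(1 − f) = 1/0.75 = 4/3.
Single-dose peak C₀ = D/Vd = 224/8 = 28 μg/mL.
Steady-state peak Cmax,ss = C₀·R = 28 × 4/3 ≈ 37.333 μg/mL.
Steady-state trough Cmin,ss = Cmax,ss·f ≈ 37.333 × 0.25 ≈ 9.333 μg/mL.
Trough 9.3 μg/mL vs MEC 8 μg/mL: adequate.

9.3 μg/mL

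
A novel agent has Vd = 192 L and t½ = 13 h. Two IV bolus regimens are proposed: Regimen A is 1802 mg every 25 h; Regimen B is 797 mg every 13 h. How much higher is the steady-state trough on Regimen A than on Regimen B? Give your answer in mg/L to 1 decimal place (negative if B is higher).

Regimen A: f = (1/2)^(25/13) ≈ 0.2637; Cmin,ss = (1802/192)·f/(1−f) ≈ 3.361 mg/L.
Regimen B: f = (1/2)^(13/13) ≈ 0.5000; Cmin,ss = (797/192)·f/(1−f) ≈ 4.151 mg/L.
Difference ≈ 3.361 − 4.151 ≈ -0.790 mg/L.

-0.8 mg/L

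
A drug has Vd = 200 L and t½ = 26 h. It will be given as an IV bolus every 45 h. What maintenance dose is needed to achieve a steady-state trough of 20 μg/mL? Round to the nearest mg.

9276 mg

τ/t½ = 45/26 ≈ 1.7308, so f = (1/2)^(45/26) ≈ 0.301291.
Cmin,ss = (D/Vd)·f/(1−f), so D = Cmin,ss·Vd·(1−f)/f.
D = 20 × 200 × (1−f)/f ≈ 20 × 200 × 2.31905 ≈ 9276.20 mg.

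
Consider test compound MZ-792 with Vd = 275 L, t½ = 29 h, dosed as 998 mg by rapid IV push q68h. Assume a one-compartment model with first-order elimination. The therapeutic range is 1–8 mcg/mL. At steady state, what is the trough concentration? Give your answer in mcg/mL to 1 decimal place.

τ/t½ = 68/29 ≈ 2.3448, so fraction remaining f = (1/2)^(68/29) ≈ 0.1969.
At steady state, accumulation factor R = 1/(1 − e^(−kτ)) ≈ 1.2452.
Each bolus raises the concentration by D/Vd = 998/275 ≈ 3.629 mcg/mL.
Cmax,ss = C₀/(1 − f) ≈ 3.629/0.8031 ≈ 4.519 mcg/mL.
One interval later, Cmin,ss = Cmax,ss·e^(−kτ) ≈ 4.519 × 0.1969 ≈ 0.890 mcg/mL.
Trough 0.9 mcg/mL vs MEC 1 mcg/mL: subtherapeutic.

0.9 mcg/mL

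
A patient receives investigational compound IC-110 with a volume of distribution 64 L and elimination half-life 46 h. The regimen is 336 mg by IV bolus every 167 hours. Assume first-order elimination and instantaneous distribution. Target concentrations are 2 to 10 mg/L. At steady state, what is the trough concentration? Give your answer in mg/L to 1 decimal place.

τ/t½ = 167/46 ≈ 3.6304, so fraction remaining f = (1/2)^(167/46) ≈ 0.0807.
Single-dose peak C₀ = D/Vd = 336/64 ≈ 5.250 mg/L.
Steady-state trough Cmin,ss = C₀·f/(1−f) ≈ 5.250 × 0.0807/0.9193 ≈ 0.461 mg/L.
Trough 0.5 mg/L vs MEC 2 mg/L: subtherapeutic.

0.5 mg/L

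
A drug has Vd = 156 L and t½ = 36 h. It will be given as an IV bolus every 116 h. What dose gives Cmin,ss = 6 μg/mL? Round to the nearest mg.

τ/t½ = 116/36 ≈ 3.2222, so f = (1/2)^(116/36) ≈ 0.107155.
Cmin,ss = (D/Vd)·f/(1−f), so D = Cmin,ss·Vd·(1−f)/f.
D = 6 × 156 × (1−f)/f ≈ 6 × 156 × 8.33228 ≈ 7799.01 mg.

7799 mg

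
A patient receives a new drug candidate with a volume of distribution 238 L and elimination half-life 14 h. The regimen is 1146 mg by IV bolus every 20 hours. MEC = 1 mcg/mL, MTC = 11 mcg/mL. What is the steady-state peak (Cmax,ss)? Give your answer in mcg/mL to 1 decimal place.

7.7 mcg/mL

τ/t½ = 20/14 ≈ 1.4286, so fraction remaining f = (1/2)^(20/14) ≈ 0.3715.
At steady state, accumulation factor R = 1/(1 − e^(−kτ)) ≈ 1.5911.
Single-dose peak C₀ = D/Vd = 1146/238 ≈ 4.815 mcg/mL.
Steady-state peak Cmax,ss = C₀·R ≈ 4.815 × 1.5911 ≈ 7.661 mcg/mL.
Peak 7.7 mcg/mL vs MTC 11 mcg/mL: below toxic threshold.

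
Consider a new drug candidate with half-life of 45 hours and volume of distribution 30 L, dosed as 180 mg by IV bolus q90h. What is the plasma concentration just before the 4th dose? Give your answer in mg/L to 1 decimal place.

2.0 mg/L

f = (1/2)^(τ/t½) = (1/2)^(90/45) ≈ 0.2500.
C₀ = D/Vd = 180/30 ≈ 6.000 mg/L.
Before the 4th dose, 3 doses have been given. Superposition: Cmin = C₀·(f + f² + … + f^3).
≈ 6.000 × (0.2500 + 0.0625 + 0.0156) ≈ 6.000 × 0.3281 ≈ 1.969 mg/L.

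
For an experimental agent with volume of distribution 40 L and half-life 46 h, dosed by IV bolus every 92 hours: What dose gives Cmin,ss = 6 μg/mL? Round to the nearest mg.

τ/t½ = 92/46 ≈ 2, so f = (1/2)^(92/46) ≈ 0.250000.
Cmin,ss = (D/Vd)·f/(1−f), so D = Cmin,ss·Vd·(1−f)/f.
D = 6 × 40 × (1−f)/f ≈ 6 × 40 × 3.00000 ≈ 720.00 mg.

720 mg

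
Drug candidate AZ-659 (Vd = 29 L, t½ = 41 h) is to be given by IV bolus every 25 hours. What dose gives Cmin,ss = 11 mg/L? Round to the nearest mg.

τ/t½ = 25/41 ≈ 0.60976, so f = (1/2)^(25/41) ≈ 0.655307.
Cmin,ss = (D/Vd)·f/(1−f), so D = Cmin,ss·Vd·(1−f)/f.
D = 11 × 29 × (1−f)/f ≈ 11 × 29 × 0.52600 ≈ 167.79 mg.

168 mg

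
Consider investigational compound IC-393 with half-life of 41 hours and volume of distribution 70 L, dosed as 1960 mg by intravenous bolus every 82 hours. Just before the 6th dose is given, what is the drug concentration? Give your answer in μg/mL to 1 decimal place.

9.3 μg/mL

f = (1/2)^(τ/t½) = (1/2)^(82/41) ≈ 0.2500.
C₀ = D/Vd = 1960/70 ≈ 28.000 μg/mL.
Before the 6th dose, 5 doses have been given. Superposition: Cmin = C₀·(f + f² + … + f^5).
≈ 28.000 × (0.2500 + 0.0625 + 0.0156 + 0.0039 + 0.0010) ≈ 28.000 × 0.3330 ≈ 9.324 μg/mL.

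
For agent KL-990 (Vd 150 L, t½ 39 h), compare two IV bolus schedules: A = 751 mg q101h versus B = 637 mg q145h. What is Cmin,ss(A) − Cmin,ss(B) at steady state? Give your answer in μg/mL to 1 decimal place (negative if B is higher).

Regimen A: f = (1/2)^(101/39) ≈ 0.1661; Cmin,ss = (751/150)·f/(1−f) ≈ 0.997 μg/mL.
Regimen B: f = (1/2)^(145/39) ≈ 0.0760; Cmin,ss = (637/150)·f/(1−f) ≈ 0.349 μg/mL.
Difference ≈ 0.997 − 0.349 ≈ 0.648 μg/mL.

0.6 μg/mL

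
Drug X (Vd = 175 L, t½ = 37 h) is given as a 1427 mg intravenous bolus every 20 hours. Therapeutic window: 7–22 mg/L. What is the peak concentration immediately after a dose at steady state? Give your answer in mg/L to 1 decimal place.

τ/t½ = 20/37 ≈ 0.54054, so fraction remaining f = (1/2)^(20/37) ≈ 0.6875.
At steady state, accumulation factor R = 1/(1 − e^(−kτ)) ≈ 3.2000.
Single-dose peak C₀ = D/Vd = 1427/175 ≈ 8.154 mg/L.
Cmax,ss = C₀/(1 − f) ≈ 8.154/0.3125 ≈ 26.093 mg/L.
Peak 26.1 mg/L vs MTC 22 mg/L: exceeds toxic threshold.

26.1 mg/L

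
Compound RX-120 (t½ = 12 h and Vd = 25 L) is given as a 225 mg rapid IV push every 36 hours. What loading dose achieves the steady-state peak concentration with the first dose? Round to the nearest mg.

f = (1/2)^(36/12) ≈ 0.125000; accumulation ratio R = 1/(1−f) ≈ 1.14286.
Loading dose to hit Cmax,ss on first dose: D_load = D_maint·R ≈ 225 × 1.14286 ≈ 257.14 mg.

257 mg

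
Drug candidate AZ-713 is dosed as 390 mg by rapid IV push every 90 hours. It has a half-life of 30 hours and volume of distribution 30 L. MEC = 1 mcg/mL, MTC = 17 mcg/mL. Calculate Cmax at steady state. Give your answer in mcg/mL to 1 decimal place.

14.9 mcg/mL

τ = 90 h = 3 half-lives, so f = (1/2)^3 = 0.125.
At steady state, R = 1/(1 − 0.125) = 8/7.
Single-dose peak C₀ = D/Vd = 390/30 = 13 mcg/mL.
Steady-state peak Cmax,ss = C₀·R = 13 × 8/7 ≈ 14.857 mcg/mL.
Peak 14.9 mcg/mL vs MTC 17 mcg/mL: below toxic threshold.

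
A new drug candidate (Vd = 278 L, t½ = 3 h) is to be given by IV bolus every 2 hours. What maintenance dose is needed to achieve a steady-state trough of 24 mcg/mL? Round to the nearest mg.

3919 mg

τ/t½ = 2/3 ≈ 0.66667, so f = (1/2)^(2/3) ≈ 0.629961.
Cmin,ss = (D/Vd)·f/(1−f), so D = Cmin,ss·Vd·(1−f)/f.
D = 24 × 278 × (1−f)/f ≈ 24 × 278 × 0.58740 ≈ 3919.13 mg.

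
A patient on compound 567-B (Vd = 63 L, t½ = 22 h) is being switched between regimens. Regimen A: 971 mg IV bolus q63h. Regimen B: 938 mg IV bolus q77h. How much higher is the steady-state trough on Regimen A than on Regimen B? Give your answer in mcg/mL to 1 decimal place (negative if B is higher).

Regimen A: f = (1/2)^(63/22) ≈ 0.1374; Cmin,ss = (971/63)·f/(1−f) ≈ 2.455 mcg/mL.
Regimen B: f = (1/2)^(77/22) ≈ 0.0884; Cmin,ss = (938/63)·f/(1−f) ≈ 1.444 mcg/mL.
Difference ≈ 2.455 − 1.444 ≈ 1.011 mcg/mL.

1.0 mcg/mL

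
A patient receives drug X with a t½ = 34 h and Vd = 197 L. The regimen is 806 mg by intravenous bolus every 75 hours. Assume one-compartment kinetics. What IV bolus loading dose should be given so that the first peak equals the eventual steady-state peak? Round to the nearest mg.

1029 mg

f = (1/2)^(75/34) ≈ 0.216752; accumulation ratio R = 1/(1−f) ≈ 1.27673.
Loading dose to hit Cmax,ss on first dose: D_load = D_maint·R ≈ 806 × 1.27673 ≈ 1029.04 mg.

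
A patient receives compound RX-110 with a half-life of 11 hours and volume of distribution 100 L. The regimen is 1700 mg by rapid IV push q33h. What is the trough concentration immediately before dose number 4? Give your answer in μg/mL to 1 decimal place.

2.4 μg/mL

f = (1/2)^(τ/t½) = (1/2)^(33/11) ≈ 0.1250.
C₀ = D/Vd = 1700/100 ≈ 17.000 μg/mL.
Before the 4th dose, 3 doses have been given. Superposition: Cmin = C₀·(f + f² + … + f^3).
≈ 17.000 × (0.1250 + 0.0156 + 0.0020) ≈ 17.000 × 0.1426 ≈ 2.424 μg/mL.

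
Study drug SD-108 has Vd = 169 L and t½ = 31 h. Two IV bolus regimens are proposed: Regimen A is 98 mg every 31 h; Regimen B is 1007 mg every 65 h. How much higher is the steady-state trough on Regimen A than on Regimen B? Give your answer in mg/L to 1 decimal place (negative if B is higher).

Regimen A: f = (1/2)^(31/31) ≈ 0.5000; Cmin,ss = (98/169)·f/(1−f) ≈ 0.580 mg/L.
Regimen B: f = (1/2)^(65/31) ≈ 0.2338; Cmin,ss = (1007/169)·f/(1−f) ≈ 1.818 mg/L.
Difference ≈ 0.580 − 1.818 ≈ -1.238 mg/L.

-1.2 mg/L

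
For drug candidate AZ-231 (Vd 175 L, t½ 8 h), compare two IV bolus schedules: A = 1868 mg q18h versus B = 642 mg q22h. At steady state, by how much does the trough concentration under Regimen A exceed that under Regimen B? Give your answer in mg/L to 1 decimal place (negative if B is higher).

2.2 mg/L

Regimen A: f = (1/2)^(18/8) ≈ 0.2102; Cmin,ss = (1868/175)·f/(1−f) ≈ 2.841 mg/L.
Regimen B: f = (1/2)^(22/8) ≈ 0.1487; Cmin,ss = (642/175)·f/(1−f) ≈ 0.641 mg/L.
Difference ≈ 2.841 − 0.641 ≈ 2.200 mg/L.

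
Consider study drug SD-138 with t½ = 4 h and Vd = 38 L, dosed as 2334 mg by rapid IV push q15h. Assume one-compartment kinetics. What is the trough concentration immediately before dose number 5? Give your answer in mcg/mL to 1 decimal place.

4.9 mcg/mL

f = (1/2)^(τ/t½) = (1/2)^(15/4) ≈ 0.0743.
C₀ = D/Vd = 2334/38 ≈ 61.421 mcg/mL.
Before the 5th dose, 4 doses have been given. Superposition: Cmin = C₀·(f + f² + … + f^4).
≈ 61.421 × (0.0743 + 0.0055 + 0.0004 + 0.0000) ≈ 61.421 × 0.0802 ≈ 4.926 mcg/mL.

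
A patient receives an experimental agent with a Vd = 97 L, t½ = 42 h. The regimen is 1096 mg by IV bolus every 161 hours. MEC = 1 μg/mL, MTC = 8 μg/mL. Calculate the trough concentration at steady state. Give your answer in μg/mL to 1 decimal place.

Over one 161-h interval, 161/42 ≈ 3.8333 half-lives elapse, leaving f ≈ 0.0702 of each dose.
At steady state, accumulation factor R = 1/(1 − e^(−kτ)) ≈ 1.0755.
Each bolus raises the concentration by D/Vd = 1096/97 ≈ 11.299 μg/mL.
Cmax,ss = C₀/(1 − f) ≈ 11.299/0.9298 ≈ 12.152 μg/mL.
Steady-state trough Cmin,ss = Cmax,ss·f ≈ 12.152 × 0.0702 ≈ 0.853 μg/mL.
Trough 0.9 μg/mL vs MEC 1 μg/mL: subtherapeutic.

0.9 μg/mL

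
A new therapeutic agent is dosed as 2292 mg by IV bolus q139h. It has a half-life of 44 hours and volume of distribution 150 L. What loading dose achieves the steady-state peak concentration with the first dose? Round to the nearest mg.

2581 mg

f = (1/2)^(139/44) ≈ 0.111949; accumulation ratio R = 1/(1−f) ≈ 1.12606.
Loading dose to hit Cmax,ss on first dose: D_load = D_maint·R ≈ 2292 × 1.12606 ≈ 2580.93 mg.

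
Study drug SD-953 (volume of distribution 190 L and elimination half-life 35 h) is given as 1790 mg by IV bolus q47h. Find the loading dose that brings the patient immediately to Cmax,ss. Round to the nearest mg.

2955 mg

f = (1/2)^(47/35) ≈ 0.394239; accumulation ratio R = 1/(1−f) ≈ 1.65082.
Loading dose to hit Cmax,ss on first dose: D_load = D_maint·R ≈ 1790 × 1.65082 ≈ 2954.97 mg.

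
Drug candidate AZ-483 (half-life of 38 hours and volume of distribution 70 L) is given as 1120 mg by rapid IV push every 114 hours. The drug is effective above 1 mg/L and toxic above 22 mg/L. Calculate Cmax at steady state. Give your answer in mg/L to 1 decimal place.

τ = 114 h = 3 half-lives, so f = (1/2)^3 = 0.125.
At steady state, R = 1/(1 − 0.125) = 8/7.
Single-dose peak C₀ = D/Vd = 1120/70 = 16 mg/L.
Steady-state peak Cmax,ss = C₀·R = 16 × 8/7 ≈ 18.286 mg/L.
Peak 18.3 mg/L vs MTC 22 mg/L: below toxic threshold.

18.3 mg/L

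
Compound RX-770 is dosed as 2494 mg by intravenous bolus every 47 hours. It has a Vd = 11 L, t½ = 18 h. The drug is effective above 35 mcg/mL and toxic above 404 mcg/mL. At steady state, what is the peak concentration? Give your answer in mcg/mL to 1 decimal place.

k = ln2/t½ = ln2/18 ≈ 0.038508 h⁻¹; fraction remaining f = e^(−kτ) = e^(−0.038508×47) ≈ 0.1637.
At steady state, accumulation factor R = 1/(1 − e^(−kτ)) ≈ 1.1957.
Each bolus raises the concentration by D/Vd = 2494/11 ≈ 226.727 mcg/mL.
Cmax,ss = C₀/(1 − f) ≈ 226.727/0.8363 ≈ 271.107 mcg/mL.
Peak 271.1 mcg/mL vs MTC 404 mcg/mL: below toxic threshold.

271.1 mcg/mL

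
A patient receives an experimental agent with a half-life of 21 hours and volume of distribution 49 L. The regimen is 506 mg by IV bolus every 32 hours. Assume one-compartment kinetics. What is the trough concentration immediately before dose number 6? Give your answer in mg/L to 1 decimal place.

f = (1/2)^(τ/t½) = (1/2)^(32/21) ≈ 0.3478.
C₀ = D/Vd = 506/49 ≈ 10.327 mg/L.
Before the 6th dose, 5 doses have been given. Superposition: Cmin = C₀·(f + f² + … + f^5).
≈ 10.327 × (0.3478 + 0.1210 + 0.0421 + 0.0146 + 0.0051) ≈ 10.327 × 0.5306 ≈ 5.480 mg/L.

5.5 mg/L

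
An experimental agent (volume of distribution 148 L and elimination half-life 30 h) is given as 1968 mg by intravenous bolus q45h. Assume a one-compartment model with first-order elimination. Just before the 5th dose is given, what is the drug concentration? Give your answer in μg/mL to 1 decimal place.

7.2 μg/mL

f = (1/2)^(τ/t½) = (1/2)^(45/30) ≈ 0.3536.
C₀ = D/Vd = 1968/148 ≈ 13.297 μg/mL.
Before the 5th dose, 4 doses have been given. Superposition: Cmin = C₀·(f + f² + … + f^4).
≈ 13.297 × (0.3536 + 0.1250 + 0.0442 + 0.0156) ≈ 13.297 × 0.5384 ≈ 7.159 μg/mL.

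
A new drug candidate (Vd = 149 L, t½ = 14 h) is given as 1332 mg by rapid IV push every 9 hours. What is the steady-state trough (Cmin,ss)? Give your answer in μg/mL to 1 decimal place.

k = ln2/t½ = ln2/14 ≈ 0.049511 h⁻¹; fraction remaining f = e^(−kτ) = e^(−0.049511×9) ≈ 0.6404.
Single-dose peak C₀ = D/Vd = 1332/149 ≈ 8.940 μg/mL.
Steady-state trough Cmin,ss = C₀·f/(1−f) ≈ 8.940 × 0.6404/0.3596 ≈ 15.921 μg/mL.

15.9 μg/mL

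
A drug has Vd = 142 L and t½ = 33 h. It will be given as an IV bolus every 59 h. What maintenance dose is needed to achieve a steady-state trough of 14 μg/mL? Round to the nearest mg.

τ/t½ = 59/33 ≈ 1.7879, so f = (1/2)^(59/33) ≈ 0.289598.
Cmin,ss = (D/Vd)·f/(1−f), so D = Cmin,ss·Vd·(1−f)/f.
D = 14 × 142 × (1−f)/f ≈ 14 × 142 × 2.45306 ≈ 4876.68 mg.

4877 mg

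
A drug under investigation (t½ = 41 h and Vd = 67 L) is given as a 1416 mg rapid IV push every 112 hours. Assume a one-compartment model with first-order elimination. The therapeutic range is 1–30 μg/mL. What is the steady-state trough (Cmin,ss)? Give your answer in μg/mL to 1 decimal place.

3.7 μg/mL

Over one 112-h interval, 112/41 ≈ 2.7317 half-lives elapse, leaving f ≈ 0.1505 of each dose.
Each bolus raises the concentration by D/Vd = 1416/67 ≈ 21.134 μg/mL.
Steady-state trough Cmin,ss = C₀·f/(1−f) ≈ 21.134 × 0.1505/0.8495 ≈ 3.744 μg/mL.
Trough 3.7 μg/mL vs MEC 1 μg/mL: adequate.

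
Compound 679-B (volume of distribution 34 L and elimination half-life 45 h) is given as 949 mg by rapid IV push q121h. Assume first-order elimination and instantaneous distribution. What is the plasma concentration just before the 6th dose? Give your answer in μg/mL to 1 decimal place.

5.1 μg/mL

f = (1/2)^(τ/t½) = (1/2)^(121/45) ≈ 0.1551.
C₀ = D/Vd = 949/34 ≈ 27.912 μg/mL.
Before the 6th dose, 5 doses have been given. Superposition: Cmin = C₀·(f + f² + … + f^5).
≈ 27.912 × (0.1551 + 0.0241 + 0.0037 + 0.0006 + 0.0001) ≈ 27.912 × 0.1836 ≈ 5.125 μg/mL.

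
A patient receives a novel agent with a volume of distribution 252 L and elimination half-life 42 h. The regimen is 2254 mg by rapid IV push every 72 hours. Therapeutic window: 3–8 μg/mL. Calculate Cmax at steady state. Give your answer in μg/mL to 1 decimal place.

12.9 μg/mL

Over one 72-h interval, 72/42 ≈ 1.7143 half-lives elapse, leaving f ≈ 0.3048 of each dose.
Accumulation ratio R = 1/(1 − f) ≈ 1/0.6952 ≈ 1.4384.
Single-dose peak C₀ = D/Vd = 2254/252 ≈ 8.944 μg/mL.
Steady-state peak Cmax,ss = C₀·R ≈ 8.944 × 1.4384 ≈ 12.865 μg/mL.
Peak 12.9 μg/mL vs MTC 8 μg/mL: exceeds toxic threshold.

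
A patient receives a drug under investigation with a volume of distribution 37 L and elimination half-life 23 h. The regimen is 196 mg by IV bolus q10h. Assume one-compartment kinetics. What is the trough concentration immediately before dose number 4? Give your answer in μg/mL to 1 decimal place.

9.0 μg/mL

f = (1/2)^(τ/t½) = (1/2)^(10/23) ≈ 0.7398.
C₀ = D/Vd = 196/37 ≈ 5.297 μg/mL.
Before the 4th dose, 3 doses have been given. Superposition: Cmin = C₀·(f + f² + … + f^3).
≈ 5.297 × (0.7398 + 0.5473 + 0.4049) ≈ 5.297 × 1.6920 ≈ 8.963 μg/mL.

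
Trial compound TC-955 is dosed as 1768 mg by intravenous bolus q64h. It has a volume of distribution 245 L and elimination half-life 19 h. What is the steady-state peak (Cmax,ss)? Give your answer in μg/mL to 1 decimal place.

8.0 μg/mL

Over one 64-h interval, 64/19 ≈ 3.3684 half-lives elapse, leaving f ≈ 0.0968 of each dose.
Accumulation ratio R = 1/(1 − f) ≈ 1/0.9032 ≈ 1.1072.
Each bolus raises the concentration by D/Vd = 1768/245 ≈ 7.216 μg/mL.
Steady-state peak Cmax,ss = C₀·R ≈ 7.216 × 1.1072 ≈ 7.990 μg/mL.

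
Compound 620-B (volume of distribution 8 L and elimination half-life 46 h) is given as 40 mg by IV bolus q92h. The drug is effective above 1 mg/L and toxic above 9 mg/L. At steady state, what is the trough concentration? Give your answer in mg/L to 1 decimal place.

τ = 92 h = 2 half-lives, so f = (1/2)^2 = 0.25.
At steady state, R = 1/(1 − 0.25) = 4/3.
Single-dose peak C₀ = D/Vd = 40/8 = 5 mg/L.
Steady-state peak Cmax,ss = C₀·R = 5 × 4/3 ≈ 6.667 mg/L.
Steady-state trough Cmin,ss = Cmax,ss·f ≈ 6.667 × 0.25 ≈ 1.667 mg/L.
Trough 1.7 mg/L vs MEC 1 mg/L: adequate.

1.7 mg/L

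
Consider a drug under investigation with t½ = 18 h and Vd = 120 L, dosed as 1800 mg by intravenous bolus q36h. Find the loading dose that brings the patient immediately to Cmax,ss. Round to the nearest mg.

f = (1/2)^(36/18) ≈ 0.250000; accumulation ratio R = 1/(1−f) ≈ 1.33333.
Loading dose to hit Cmax,ss on first dose: D_load = D_maint·R ≈ 1800 × 1.33333 ≈ 2399.99 mg.

2400 mg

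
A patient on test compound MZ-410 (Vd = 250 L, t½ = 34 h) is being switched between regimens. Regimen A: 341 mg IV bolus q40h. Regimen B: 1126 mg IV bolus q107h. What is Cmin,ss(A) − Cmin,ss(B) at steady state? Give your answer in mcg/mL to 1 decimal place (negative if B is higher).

0.5 mcg/mL

Regimen A: f = (1/2)^(40/34) ≈ 0.4424; Cmin,ss = (341/250)·f/(1−f) ≈ 1.082 mcg/mL.
Regimen B: f = (1/2)^(107/34) ≈ 0.1129; Cmin,ss = (1126/250)·f/(1−f) ≈ 0.573 mcg/mL.
Difference ≈ 1.082 − 0.573 ≈ 0.509 mcg/mL.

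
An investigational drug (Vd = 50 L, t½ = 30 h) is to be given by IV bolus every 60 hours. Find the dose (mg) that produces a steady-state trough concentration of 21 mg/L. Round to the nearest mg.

3150 mg

τ/t½ = 60/30 ≈ 2, so f = (1/2)^(60/30) ≈ 0.250000.
Cmin,ss = (D/Vd)·f/(1−f), so D = Cmin,ss·Vd·(1−f)/f.
D = 21 × 50 × (1−f)/f ≈ 21 × 50 × 3.00000 ≈ 3150.00 mg.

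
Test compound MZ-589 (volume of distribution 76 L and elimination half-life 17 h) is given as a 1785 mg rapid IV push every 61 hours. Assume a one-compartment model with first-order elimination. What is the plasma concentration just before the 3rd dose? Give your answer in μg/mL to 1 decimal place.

f = (1/2)^(τ/t½) = (1/2)^(61/17) ≈ 0.0831.
C₀ = D/Vd = 1785/76 ≈ 23.487 μg/mL.
Before the 3rd dose, 2 doses have been given. Superposition: Cmin = C₀·(f + f²).
≈ 23.487 × (0.0831 + 0.0069) ≈ 23.487 × 0.0900 ≈ 2.114 μg/mL.

2.1 μg/mL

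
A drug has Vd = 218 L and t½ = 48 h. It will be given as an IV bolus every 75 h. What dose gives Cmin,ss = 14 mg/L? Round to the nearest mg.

5963 mg

τ/t½ = 75/48 ≈ 1.5625, so f = (1/2)^(75/48) ≈ 0.338564.
Cmin,ss = (D/Vd)·f/(1−f), so D = Cmin,ss·Vd·(1−f)/f.
D = 14 × 218 × (1−f)/f ≈ 14 × 218 × 1.95365 ≈ 5962.54 mg.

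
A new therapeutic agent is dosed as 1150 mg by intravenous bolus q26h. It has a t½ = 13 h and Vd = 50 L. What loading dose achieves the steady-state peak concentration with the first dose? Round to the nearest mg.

f = (1/2)^(26/13) ≈ 0.250000; accumulation ratio R = 1/(1−f) ≈ 1.33333.
Loading dose to hit Cmax,ss on first dose: D_load = D_maint·R ≈ 1150 × 1.33333 ≈ 1533.33 mg.

1533 mg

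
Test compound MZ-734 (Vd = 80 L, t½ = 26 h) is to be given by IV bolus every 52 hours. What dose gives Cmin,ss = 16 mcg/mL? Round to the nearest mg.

τ/t½ = 52/26 ≈ 2, so f = (1/2)^(52/26) ≈ 0.250000.
Cmin,ss = (D/Vd)·f/(1−f), so D = Cmin,ss·Vd·(1−f)/f.
D = 16 × 80 × (1−f)/f ≈ 16 × 80 × 3.00000 ≈ 3840.00 mg.

3840 mg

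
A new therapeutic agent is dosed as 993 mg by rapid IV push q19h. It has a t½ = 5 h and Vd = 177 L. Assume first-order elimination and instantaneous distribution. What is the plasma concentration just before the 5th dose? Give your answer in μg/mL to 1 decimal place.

0.4 μg/mL

f = (1/2)^(τ/t½) = (1/2)^(19/5) ≈ 0.0718.
C₀ = D/Vd = 993/177 ≈ 5.610 μg/mL.
Before the 5th dose, 4 doses have been given. Superposition: Cmin = C₀·(f + f² + … + f^4).
≈ 5.610 × (0.0718 + 0.0052 + 0.0004 + 0.0000) ≈ 5.610 × 0.0774 ≈ 0.434 μg/mL.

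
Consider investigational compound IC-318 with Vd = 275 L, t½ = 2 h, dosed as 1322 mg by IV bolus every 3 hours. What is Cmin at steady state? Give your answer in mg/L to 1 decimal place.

2.6 mg/L

Over one 3-h interval, 3/2 ≈ 1.5 half-lives elapse, leaving f ≈ 0.3536 of each dose.
Single-dose peak C₀ = D/Vd = 1322/275 ≈ 4.807 mg/L.
Steady-state trough Cmin,ss = C₀·f/(1−f) ≈ 4.807 × 0.3536/0.6464 ≈ 2.630 mg/L.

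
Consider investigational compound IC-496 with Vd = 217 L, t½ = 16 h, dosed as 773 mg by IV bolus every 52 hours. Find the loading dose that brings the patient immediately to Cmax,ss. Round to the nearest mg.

f = (1/2)^(52/16) ≈ 0.105112; accumulation ratio R = 1/(1−f) ≈ 1.11746.
Loading dose to hit Cmax,ss on first dose: D_load = D_maint·R ≈ 773 × 1.11746 ≈ 863.80 mg.

864 mg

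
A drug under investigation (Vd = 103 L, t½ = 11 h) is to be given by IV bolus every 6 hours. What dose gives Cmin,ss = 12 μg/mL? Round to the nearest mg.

568 mg

τ/t½ = 6/11 ≈ 0.54545, so f = (1/2)^(6/11) ≈ 0.685175.
Cmin,ss = (D/Vd)·f/(1−f), so D = Cmin,ss·Vd·(1−f)/f.
D = 12 × 103 × (1−f)/f ≈ 12 × 103 × 0.45948 ≈ 567.92 mg.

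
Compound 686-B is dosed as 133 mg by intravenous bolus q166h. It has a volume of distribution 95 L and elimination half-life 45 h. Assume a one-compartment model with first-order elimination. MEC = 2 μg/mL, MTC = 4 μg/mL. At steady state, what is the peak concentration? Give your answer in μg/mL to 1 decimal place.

1.5 μg/mL

Over one 166-h interval, 166/45 ≈ 3.6889 half-lives elapse, leaving f ≈ 0.0775 of each dose.
Accumulation ratio R = 1/(1 − f) ≈ 1/0.9225 ≈ 1.0840.
Single-dose peak C₀ = D/Vd = 133/95 ≈ 1.400 μg/mL.
Steady-state peak Cmax,ss = C₀·R ≈ 1.400 × 1.0840 ≈ 1.518 μg/mL.
Peak 1.5 μg/mL vs MTC 4 μg/mL: below toxic threshold.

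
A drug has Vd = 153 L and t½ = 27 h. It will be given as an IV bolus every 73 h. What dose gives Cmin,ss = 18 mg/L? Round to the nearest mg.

τ/t½ = 73/27 ≈ 2.7037, so f = (1/2)^(73/27) ≈ 0.153498.
Cmin,ss = (D/Vd)·f/(1−f), so D = Cmin,ss·Vd·(1−f)/f.
D = 18 × 153 × (1−f)/f ≈ 18 × 153 × 5.51474 ≈ 15187.59 mg.

15188 mg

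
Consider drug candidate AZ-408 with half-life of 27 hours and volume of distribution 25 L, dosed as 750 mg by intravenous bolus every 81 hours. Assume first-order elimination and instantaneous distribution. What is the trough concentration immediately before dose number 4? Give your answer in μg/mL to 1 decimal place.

4.3 μg/mL

f = (1/2)^(τ/t½) = (1/2)^(81/27) ≈ 0.1250.
C₀ = D/Vd = 750/25 ≈ 30.000 μg/mL.
Before the 4th dose, 3 doses have been given. Superposition: Cmin = C₀·(f + f² + … + f^3).
≈ 30.000 × (0.1250 + 0.0156 + 0.0020) ≈ 30.000 × 0.1426 ≈ 4.278 μg/mL.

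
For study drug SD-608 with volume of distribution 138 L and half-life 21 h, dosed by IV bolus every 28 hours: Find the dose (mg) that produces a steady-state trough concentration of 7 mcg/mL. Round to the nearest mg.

τ/t½ = 28/21 ≈ 1.3333, so f = (1/2)^(28/21) ≈ 0.396850.
Cmin,ss = (D/Vd)·f/(1−f), so D = Cmin,ss·Vd·(1−f)/f.
D = 7 × 138 × (1−f)/f ≈ 7 × 138 × 1.51984 ≈ 1468.17 mg.

1468 mg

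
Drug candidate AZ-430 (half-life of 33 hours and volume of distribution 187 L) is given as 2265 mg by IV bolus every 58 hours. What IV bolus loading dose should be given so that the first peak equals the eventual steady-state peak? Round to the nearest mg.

3216 mg

f = (1/2)^(58/33) ≈ 0.295745; accumulation ratio R = 1/(1−f) ≈ 1.41994.
Loading dose to hit Cmax,ss on first dose: D_load = D_maint·R ≈ 2265 × 1.41994 ≈ 3216.16 mg.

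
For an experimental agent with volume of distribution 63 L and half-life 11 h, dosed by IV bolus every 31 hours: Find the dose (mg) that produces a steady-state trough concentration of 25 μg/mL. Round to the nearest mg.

τ/t½ = 31/11 ≈ 2.8182, so f = (1/2)^(31/11) ≈ 0.141789.
Cmin,ss = (D/Vd)·f/(1−f), so D = Cmin,ss·Vd·(1−f)/f.
D = 25 × 63 × (1−f)/f ≈ 25 × 63 × 6.05273 ≈ 9533.05 mg.

9533 mg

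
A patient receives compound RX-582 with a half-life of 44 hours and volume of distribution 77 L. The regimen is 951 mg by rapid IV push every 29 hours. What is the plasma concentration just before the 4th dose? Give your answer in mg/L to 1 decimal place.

f = (1/2)^(τ/t½) = (1/2)^(29/44) ≈ 0.6333.
C₀ = D/Vd = 951/77 ≈ 12.351 mg/L.
Before the 4th dose, 3 doses have been given. Superposition: Cmin = C₀·(f + f² + … + f^3).
≈ 12.351 × (0.6333 + 0.4011 + 0.2540) ≈ 12.351 × 1.2884 ≈ 15.913 mg/L.

15.9 mg/L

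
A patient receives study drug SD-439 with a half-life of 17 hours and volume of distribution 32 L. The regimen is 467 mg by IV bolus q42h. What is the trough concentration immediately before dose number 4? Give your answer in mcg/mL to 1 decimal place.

3.2 mcg/mL

f = (1/2)^(τ/t½) = (1/2)^(42/17) ≈ 0.1804.
C₀ = D/Vd = 467/32 ≈ 14.594 mcg/mL.
Before the 4th dose, 3 doses have been given. Superposition: Cmin = C₀·(f + f² + … + f^3).
≈ 14.594 × (0.1804 + 0.0325 + 0.0059) ≈ 14.594 × 0.2188 ≈ 3.193 mcg/mL.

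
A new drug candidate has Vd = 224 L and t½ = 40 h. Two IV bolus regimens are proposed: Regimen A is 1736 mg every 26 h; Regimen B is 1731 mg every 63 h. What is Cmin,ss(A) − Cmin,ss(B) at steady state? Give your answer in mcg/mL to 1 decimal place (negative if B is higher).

9.7 mcg/mL

Regimen A: f = (1/2)^(26/40) ≈ 0.6373; Cmin,ss = (1736/224)·f/(1−f) ≈ 13.618 mcg/mL.
Regimen B: f = (1/2)^(63/40) ≈ 0.3356; Cmin,ss = (1731/224)·f/(1−f) ≈ 3.903 mcg/mL.
Difference ≈ 13.618 − 3.903 ≈ 9.715 mcg/mL.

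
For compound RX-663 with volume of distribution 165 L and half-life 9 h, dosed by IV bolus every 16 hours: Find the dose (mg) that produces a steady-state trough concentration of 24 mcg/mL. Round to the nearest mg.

9619 mg

τ/t½ = 16/9 ≈ 1.7778, so f = (1/2)^(16/9) ≈ 0.291632.
Cmin,ss = (D/Vd)·f/(1−f), so D = Cmin,ss·Vd·(1−f)/f.
D = 24 × 165 × (1−f)/f ≈ 24 × 165 × 2.42898 ≈ 9618.76 mg.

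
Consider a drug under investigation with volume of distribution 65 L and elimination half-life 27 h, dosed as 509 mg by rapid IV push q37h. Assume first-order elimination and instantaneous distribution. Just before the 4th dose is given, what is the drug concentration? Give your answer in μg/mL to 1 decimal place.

f = (1/2)^(τ/t½) = (1/2)^(37/27) ≈ 0.3868.
C₀ = D/Vd = 509/65 ≈ 7.831 μg/mL.
Before the 4th dose, 3 doses have been given. Superposition: Cmin = C₀·(f + f² + … + f^3).
≈ 7.831 × (0.3868 + 0.1496 + 0.0579) ≈ 7.831 × 0.5943 ≈ 4.654 μg/mL.

4.7 μg/mL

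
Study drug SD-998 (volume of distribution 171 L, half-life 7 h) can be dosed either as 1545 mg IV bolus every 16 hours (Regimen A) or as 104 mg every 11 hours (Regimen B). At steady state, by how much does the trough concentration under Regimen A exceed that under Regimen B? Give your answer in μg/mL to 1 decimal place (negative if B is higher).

2.0 μg/mL

Regimen A: f = (1/2)^(16/7) ≈ 0.2051; Cmin,ss = (1545/171)·f/(1−f) ≈ 2.331 μg/mL.
Regimen B: f = (1/2)^(11/7) ≈ 0.3365; Cmin,ss = (104/171)·f/(1−f) ≈ 0.308 μg/mL.
Difference ≈ 2.331 − 0.308 ≈ 2.023 μg/mL.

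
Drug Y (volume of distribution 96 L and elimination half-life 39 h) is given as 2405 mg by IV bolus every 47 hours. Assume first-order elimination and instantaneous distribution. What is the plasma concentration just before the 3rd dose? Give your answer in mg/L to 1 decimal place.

f = (1/2)^(τ/t½) = (1/2)^(47/39) ≈ 0.4337.
C₀ = D/Vd = 2405/96 ≈ 25.052 mg/L.
Before the 3rd dose, 2 doses have been given. Superposition: Cmin = C₀·(f + f²).
≈ 25.052 × (0.4337 + 0.1881) ≈ 25.052 × 0.6218 ≈ 15.577 mg/L.

15.6 mg/L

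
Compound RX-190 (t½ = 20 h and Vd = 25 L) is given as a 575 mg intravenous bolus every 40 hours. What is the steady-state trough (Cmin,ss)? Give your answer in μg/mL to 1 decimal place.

7.7 μg/mL

The dosing interval is 2 half-lives, so f = 2^(−2) = 0.25.
At steady state, R = 1/(1 − 0.25) = 4/3.
Single-dose peak C₀ = D/Vd = 575/25 = 23 μg/mL.
Steady-state peak Cmax,ss = C₀·R = 23 × 4/3 ≈ 30.667 μg/mL.
Steady-state trough Cmin,ss = Cmax,ss·f ≈ 30.667 × 0.25 ≈ 7.667 μg/mL.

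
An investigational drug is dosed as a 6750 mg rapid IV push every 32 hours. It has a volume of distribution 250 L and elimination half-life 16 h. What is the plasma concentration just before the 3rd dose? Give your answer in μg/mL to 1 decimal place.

8.4 μg/mL

f = (1/2)^(τ/t½) = (1/2)^(32/16) ≈ 0.2500.
C₀ = D/Vd = 6750/250 ≈ 27.000 μg/mL.
Before the 3rd dose, 2 doses have been given. Superposition: Cmin = C₀·(f + f²).
≈ 27.000 × (0.2500 + 0.0625) ≈ 27.000 × 0.3125 ≈ 8.438 μg/mL.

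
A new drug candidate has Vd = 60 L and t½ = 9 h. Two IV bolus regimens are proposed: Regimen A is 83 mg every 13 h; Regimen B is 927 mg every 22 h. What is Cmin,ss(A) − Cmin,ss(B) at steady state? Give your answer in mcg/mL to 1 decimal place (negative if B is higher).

Regimen A: f = (1/2)^(13/9) ≈ 0.3674; Cmin,ss = (83/60)·f/(1−f) ≈ 0.803 mcg/mL.
Regimen B: f = (1/2)^(22/9) ≈ 0.1837; Cmin,ss = (927/60)·f/(1−f) ≈ 3.477 mcg/mL.
Difference ≈ 0.803 − 3.477 ≈ -2.674 mcg/mL.

-2.7 mcg/mL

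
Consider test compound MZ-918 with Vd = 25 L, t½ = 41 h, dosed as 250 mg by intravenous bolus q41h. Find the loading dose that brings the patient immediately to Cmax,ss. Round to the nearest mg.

f = (1/2)^(41/41) ≈ 0.500000; accumulation ratio R = 1/(1−f) ≈ 2.00000.
Loading dose to hit Cmax,ss on first dose: D_load = D_maint·R ≈ 250 × 2.00000 ≈ 500.00 mg.

500 mg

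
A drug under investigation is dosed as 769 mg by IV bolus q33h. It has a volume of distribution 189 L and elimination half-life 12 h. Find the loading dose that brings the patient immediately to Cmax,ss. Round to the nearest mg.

f = (1/2)^(33/12) ≈ 0.148651; accumulation ratio R = 1/(1−f) ≈ 1.17461.
Loading dose to hit Cmax,ss on first dose: D_load = D_maint·R ≈ 769 × 1.17461 ≈ 903.28 mg.

903 mg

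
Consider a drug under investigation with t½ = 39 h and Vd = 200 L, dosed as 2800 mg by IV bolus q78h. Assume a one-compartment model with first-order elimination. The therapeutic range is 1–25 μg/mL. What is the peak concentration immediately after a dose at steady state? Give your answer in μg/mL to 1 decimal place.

18.7 μg/mL

τ = 78 h = 2 half-lives, so f = (1/2)^2 = 0.25.
Accumulation ratio R = 1/(1 − f) = 1/0.75 = 4/3.
Single-dose peak C₀ = D/Vd = 2800/200 = 14 μg/mL.
Steady-state peak Cmax,ss = C₀·R = 14 × 4/3 ≈ 18.667 μg/mL.
Peak 18.7 μg/mL vs MTC 25 μg/mL: below toxic threshold.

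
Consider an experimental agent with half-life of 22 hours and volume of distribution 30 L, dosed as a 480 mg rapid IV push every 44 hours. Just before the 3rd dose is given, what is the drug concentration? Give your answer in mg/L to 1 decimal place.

f = (1/2)^(τ/t½) = (1/2)^(44/22) ≈ 0.2500.
C₀ = D/Vd = 480/30 ≈ 16.000 mg/L.
Before the 3rd dose, 2 doses have been given. Superposition: Cmin = C₀·(f + f²).
≈ 16.000 × (0.2500 + 0.0625) ≈ 16.000 × 0.3125 ≈ 5.000 mg/L.

5.0 mg/L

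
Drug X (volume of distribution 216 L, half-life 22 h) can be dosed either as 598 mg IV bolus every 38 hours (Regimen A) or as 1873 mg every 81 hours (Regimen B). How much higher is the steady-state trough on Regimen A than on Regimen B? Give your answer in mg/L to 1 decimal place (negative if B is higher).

Regimen A: f = (1/2)^(38/22) ≈ 0.3020; Cmin,ss = (598/216)·f/(1−f) ≈ 1.198 mg/L.
Regimen B: f = (1/2)^(81/22) ≈ 0.0779; Cmin,ss = (1873/216)·f/(1−f) ≈ 0.733 mg/L.
Difference ≈ 1.198 − 0.733 ≈ 0.465 mg/L.

0.5 mg/L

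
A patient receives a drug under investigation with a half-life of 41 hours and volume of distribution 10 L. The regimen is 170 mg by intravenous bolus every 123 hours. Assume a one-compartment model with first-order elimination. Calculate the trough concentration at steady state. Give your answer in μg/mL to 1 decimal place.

τ = 123 h = 3 half-lives, so f = (1/2)^3 = 0.125.
Accumulation ratio R = 1/(1 − f) = 1/0.875 = 8/7.
Single-dose peak C₀ = D/Vd = 170/10 = 17 μg/mL.
Steady-state peak Cmax,ss = C₀·R = 17 × 8/7 ≈ 19.429 μg/mL.
Steady-state trough Cmin,ss = Cmax,ss·f ≈ 19.429 × 0.125 ≈ 2.429 μg/mL.

2.4 μg/mL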